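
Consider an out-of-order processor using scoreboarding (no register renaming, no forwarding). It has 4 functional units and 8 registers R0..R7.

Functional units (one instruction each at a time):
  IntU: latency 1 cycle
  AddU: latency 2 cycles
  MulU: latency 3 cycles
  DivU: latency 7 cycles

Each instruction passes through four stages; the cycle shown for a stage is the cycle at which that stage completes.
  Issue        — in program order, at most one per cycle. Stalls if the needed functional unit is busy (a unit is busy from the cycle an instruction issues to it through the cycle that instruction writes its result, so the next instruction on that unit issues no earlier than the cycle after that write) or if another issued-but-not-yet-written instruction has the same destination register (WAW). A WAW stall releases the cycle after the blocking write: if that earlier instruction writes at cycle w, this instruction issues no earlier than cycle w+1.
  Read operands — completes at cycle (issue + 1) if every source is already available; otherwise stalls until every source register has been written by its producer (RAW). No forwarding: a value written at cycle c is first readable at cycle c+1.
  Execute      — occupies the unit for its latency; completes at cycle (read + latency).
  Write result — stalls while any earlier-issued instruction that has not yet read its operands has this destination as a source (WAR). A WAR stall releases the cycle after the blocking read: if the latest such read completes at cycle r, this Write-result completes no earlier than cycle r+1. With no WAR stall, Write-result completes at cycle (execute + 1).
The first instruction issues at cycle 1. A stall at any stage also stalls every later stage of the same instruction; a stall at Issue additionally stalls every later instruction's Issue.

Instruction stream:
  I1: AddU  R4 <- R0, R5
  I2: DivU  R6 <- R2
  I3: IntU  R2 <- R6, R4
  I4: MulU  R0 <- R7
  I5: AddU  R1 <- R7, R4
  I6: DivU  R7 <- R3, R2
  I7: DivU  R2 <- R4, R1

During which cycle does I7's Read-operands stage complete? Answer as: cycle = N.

cycle = 25

I1  is:1  ro:2  ex:4  wr:5
I2  is:2  ro:3  ex:10  wr:11
I3  is:3  ro:12  ex:13  wr:14  — RAW R6: wait I2 write@11
I4  is:4  ro:5  ex:8  wr:9
I5  is:6  ro:7  ex:9  wr:10  — struct: AddU busy until I1 writes@5
I6  is:12  ro:15  ex:22  wr:23  — struct: DivU busy until I2 writes@11, RAW R2: wait I3 write@14
I7  is:24  ro:25  ex:32  wr:33  — struct: DivU busy until I6 writes@23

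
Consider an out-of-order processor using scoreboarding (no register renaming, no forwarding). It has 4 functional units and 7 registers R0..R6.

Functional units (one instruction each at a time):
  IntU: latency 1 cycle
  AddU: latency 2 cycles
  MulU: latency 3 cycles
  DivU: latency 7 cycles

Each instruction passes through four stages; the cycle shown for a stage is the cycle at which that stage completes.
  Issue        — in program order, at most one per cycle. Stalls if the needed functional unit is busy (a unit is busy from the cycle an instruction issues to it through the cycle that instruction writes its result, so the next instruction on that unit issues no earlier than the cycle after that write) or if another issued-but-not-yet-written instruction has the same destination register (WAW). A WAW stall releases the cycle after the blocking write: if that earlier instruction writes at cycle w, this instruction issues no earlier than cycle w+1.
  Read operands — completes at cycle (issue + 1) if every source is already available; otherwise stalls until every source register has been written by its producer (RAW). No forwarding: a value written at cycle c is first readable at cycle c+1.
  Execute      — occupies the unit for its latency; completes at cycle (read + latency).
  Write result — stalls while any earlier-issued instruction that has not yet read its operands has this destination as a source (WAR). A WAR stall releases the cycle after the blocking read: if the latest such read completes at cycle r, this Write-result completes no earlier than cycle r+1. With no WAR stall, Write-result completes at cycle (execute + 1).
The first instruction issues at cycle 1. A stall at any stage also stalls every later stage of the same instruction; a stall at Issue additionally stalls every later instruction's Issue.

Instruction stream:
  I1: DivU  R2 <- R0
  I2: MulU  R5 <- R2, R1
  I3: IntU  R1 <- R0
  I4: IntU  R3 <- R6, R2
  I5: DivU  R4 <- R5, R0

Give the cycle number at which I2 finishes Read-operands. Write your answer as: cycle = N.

cycle = 11

[1] issue I1 (DivU)
[2] I1 read-ops, issue I2 (MulU)
[3] issue I3 (IntU)
[4] I3 read-ops
[5] I3 finished on IntU
[9] I1 finished on DivU
[10] I1→R2
[11] I2 read-ops
[12] I3→R1
[13] issue I4 (IntU)
[14] I2 finished on MulU, I4 read-ops, issue I5 (DivU)
[15] I2→R5, I4 finished on IntU
[16] I4→R3, I5 read-ops
[23] I5 finished on DivU
[24] I5→R4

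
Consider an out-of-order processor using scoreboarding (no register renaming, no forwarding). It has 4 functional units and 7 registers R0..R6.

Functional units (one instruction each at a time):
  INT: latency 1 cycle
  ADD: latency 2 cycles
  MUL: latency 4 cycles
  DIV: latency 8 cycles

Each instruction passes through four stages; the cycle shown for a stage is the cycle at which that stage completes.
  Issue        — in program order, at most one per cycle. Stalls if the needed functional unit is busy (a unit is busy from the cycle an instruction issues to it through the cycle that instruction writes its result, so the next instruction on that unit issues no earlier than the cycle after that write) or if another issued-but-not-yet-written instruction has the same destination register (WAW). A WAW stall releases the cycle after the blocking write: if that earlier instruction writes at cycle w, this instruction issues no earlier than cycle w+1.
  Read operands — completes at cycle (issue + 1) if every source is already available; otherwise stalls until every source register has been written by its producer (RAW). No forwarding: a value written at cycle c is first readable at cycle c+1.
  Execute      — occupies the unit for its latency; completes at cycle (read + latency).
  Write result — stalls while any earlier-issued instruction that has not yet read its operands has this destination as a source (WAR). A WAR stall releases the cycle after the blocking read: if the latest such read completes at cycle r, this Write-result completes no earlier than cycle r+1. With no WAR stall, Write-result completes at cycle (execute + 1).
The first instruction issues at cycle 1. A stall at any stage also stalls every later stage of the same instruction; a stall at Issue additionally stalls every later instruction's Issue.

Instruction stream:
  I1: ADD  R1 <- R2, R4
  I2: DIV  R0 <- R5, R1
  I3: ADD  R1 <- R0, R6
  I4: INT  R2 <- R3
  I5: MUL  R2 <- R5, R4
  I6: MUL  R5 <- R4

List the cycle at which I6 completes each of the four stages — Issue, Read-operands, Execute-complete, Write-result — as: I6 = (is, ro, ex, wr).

I6 = (18, 19, 23, 24)

t=1  I1 dispatched to ADD
t=2  I1 operands ready | I2 dispatched to DIV
t=4  I1 complete
t=5  R1←I1
t=6  I2 operands ready | I3 dispatched to ADD
t=7  I4 dispatched to INT
t=8  I4 operands ready
t=9  I4 complete
t=10  R2←I4
t=11  I5 dispatched to MUL
t=12  I5 operands ready
t=14  I2 complete
t=15  R0←I2
t=16  I3 operands ready | I5 complete
t=17  R2←I5
t=18  I3 complete | I6 dispatched to MUL
t=19  R1←I3 | I6 operands ready
t=23  I6 complete
t=24  R5←I6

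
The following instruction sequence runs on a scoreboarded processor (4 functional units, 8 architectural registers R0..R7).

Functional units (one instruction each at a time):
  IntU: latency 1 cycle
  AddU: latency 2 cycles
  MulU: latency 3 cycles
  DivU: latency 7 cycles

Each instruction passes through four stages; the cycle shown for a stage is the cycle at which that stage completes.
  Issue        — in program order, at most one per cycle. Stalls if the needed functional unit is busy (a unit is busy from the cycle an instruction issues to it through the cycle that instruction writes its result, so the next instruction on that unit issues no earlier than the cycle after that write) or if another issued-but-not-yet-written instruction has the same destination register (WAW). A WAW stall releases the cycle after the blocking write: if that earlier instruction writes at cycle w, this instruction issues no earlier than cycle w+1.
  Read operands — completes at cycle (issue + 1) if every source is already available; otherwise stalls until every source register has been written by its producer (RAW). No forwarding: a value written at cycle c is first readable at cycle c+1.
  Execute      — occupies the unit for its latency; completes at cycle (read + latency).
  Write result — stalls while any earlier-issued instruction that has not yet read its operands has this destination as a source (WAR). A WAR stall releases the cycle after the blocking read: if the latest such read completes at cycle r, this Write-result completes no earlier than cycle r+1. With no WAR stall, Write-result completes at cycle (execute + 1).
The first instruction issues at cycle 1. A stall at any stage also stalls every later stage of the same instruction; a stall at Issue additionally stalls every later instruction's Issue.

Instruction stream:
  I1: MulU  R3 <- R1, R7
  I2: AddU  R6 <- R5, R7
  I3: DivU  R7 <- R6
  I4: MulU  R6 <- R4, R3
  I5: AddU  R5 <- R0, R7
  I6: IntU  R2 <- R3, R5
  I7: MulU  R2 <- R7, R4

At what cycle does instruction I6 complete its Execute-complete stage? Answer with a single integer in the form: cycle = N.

[1] issue I1 (MulU)
[2] I1 read-ops; issue I2 (AddU)
[3] I2 read-ops; issue I3 (DivU)
[5] I1 finished on MulU; I2 finished on AddU
[6] I1→R3; I2→R6
[7] I3 read-ops; issue I4 (MulU)
[8] I4 read-ops; issue I5 (AddU)
[9] issue I6 (IntU)
[11] I4 finished on MulU
[12] I4→R6
[14] I3 finished on DivU
[15] I3→R7
[16] I5 read-ops
[18] I5 finished on AddU
[19] I5→R5
[20] I6 read-ops
[21] I6 finished on IntU
[22] I6→R2
[23] issue I7 (MulU)
[24] I7 read-ops
[27] I7 finished on MulU
[28] I7→R2

cycle = 21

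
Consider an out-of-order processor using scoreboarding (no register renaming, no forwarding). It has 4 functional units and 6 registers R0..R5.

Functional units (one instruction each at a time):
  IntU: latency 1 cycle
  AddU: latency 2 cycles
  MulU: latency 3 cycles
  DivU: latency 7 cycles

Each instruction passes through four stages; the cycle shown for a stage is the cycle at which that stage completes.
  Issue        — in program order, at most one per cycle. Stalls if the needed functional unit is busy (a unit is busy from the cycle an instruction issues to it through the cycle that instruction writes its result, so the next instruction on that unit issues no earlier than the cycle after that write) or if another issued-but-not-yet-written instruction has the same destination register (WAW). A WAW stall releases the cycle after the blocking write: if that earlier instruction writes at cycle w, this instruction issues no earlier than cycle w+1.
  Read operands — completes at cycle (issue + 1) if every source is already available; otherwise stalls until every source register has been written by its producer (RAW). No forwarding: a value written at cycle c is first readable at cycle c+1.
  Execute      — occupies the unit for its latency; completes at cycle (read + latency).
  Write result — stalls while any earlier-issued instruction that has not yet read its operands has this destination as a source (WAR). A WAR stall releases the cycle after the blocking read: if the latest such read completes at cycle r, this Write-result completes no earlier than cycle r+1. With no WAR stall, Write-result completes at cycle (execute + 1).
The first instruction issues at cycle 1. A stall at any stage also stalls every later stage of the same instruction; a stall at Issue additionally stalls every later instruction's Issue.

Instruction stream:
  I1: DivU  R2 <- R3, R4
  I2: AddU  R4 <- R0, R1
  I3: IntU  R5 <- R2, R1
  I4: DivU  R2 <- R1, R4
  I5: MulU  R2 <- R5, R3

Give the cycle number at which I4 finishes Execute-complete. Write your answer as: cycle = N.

cycle 1: I1 issues→DivU
cycle 2: I1 reads; I2 issues→AddU
cycle 3: I2 reads; I3 issues→IntU
cycle 5: I2 exec-done
cycle 6: I2 writes R4
cycle 9: I1 exec-done
cycle 10: I1 writes R2
cycle 11: I3 reads; I4 issues→DivU
cycle 12: I3 exec-done; I4 reads
cycle 13: I3 writes R5
cycle 19: I4 exec-done
cycle 20: I4 writes R2
cycle 21: I5 issues→MulU
cycle 22: I5 reads
cycle 25: I5 exec-done
cycle 26: I5 writes R2

cycle = 19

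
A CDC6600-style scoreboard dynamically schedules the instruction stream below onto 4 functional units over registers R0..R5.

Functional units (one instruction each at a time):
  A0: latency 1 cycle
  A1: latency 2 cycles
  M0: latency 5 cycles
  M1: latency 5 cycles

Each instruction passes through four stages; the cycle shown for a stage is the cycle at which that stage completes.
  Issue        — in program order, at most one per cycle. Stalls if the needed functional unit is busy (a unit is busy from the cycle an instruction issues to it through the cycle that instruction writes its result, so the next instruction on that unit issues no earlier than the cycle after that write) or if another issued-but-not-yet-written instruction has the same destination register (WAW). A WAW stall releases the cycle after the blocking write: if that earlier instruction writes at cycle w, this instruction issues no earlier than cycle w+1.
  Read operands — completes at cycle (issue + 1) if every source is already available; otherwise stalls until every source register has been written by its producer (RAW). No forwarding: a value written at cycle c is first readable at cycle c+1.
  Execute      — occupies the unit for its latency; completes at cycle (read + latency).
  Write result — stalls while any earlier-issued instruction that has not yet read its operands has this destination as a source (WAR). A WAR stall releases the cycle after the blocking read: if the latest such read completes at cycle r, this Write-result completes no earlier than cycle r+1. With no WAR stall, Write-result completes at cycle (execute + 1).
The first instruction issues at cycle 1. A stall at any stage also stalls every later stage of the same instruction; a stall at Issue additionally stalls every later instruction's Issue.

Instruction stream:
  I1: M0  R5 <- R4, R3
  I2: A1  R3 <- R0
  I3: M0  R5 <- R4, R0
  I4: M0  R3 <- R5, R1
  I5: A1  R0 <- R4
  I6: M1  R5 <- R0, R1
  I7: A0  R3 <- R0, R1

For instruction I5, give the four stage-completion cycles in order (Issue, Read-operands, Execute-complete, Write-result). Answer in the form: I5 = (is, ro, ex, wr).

1) issue 1, read 2, done 7, write 8
2) issue 2, read 3, done 5, write 6
3) issue 9, read 10, done 15, write 16  <struct: M0 busy until I1 writes@8>
4) issue 17, read 18, done 23, write 24  <struct: M0 busy until I3 writes@16>
5) issue 18, read 19, done 21, write 22
6) issue 19, read 23, done 28, write 29  <RAW R0: wait I5 write@22>
7) issue 25, read 26, done 27, write 28  <WAW R3: wait I4 write@24>

I5 = (18, 19, 21, 22)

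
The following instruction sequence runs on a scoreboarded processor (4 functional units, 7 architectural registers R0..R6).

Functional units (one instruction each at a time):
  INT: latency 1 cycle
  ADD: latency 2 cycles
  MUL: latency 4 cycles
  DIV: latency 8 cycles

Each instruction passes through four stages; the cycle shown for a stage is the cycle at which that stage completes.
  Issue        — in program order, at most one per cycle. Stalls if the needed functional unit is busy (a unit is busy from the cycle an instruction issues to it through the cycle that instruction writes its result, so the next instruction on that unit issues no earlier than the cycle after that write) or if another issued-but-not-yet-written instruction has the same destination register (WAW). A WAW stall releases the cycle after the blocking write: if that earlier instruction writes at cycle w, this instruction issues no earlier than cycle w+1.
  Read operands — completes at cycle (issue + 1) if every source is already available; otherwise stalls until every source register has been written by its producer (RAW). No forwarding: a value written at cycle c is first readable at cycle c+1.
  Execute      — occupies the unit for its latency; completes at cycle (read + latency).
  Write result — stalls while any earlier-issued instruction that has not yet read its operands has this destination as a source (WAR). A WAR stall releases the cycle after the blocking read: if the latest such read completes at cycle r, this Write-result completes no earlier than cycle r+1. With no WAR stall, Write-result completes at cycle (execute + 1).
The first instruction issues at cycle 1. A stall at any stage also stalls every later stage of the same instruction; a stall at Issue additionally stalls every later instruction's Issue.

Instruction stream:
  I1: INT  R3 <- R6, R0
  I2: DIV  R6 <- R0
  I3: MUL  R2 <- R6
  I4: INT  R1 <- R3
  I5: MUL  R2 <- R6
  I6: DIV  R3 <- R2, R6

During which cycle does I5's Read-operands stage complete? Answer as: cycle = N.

cycle = 20

c1: I1 issues→INT
c2: I1 reads; I2 issues→DIV
c3: I1 exec-done; I2 reads; I3 issues→MUL
c4: I1 writes R3
c5: I4 issues→INT
c6: I4 reads
c7: I4 exec-done
c8: I4 writes R1
c11: I2 exec-done
c12: I2 writes R6
c13: I3 reads
c17: I3 exec-done
c18: I3 writes R2
c19: I5 issues→MUL
c20: I5 reads; I6 issues→DIV
c24: I5 exec-done
c25: I5 writes R2
c26: I6 reads
c34: I6 exec-done
c35: I6 writes R3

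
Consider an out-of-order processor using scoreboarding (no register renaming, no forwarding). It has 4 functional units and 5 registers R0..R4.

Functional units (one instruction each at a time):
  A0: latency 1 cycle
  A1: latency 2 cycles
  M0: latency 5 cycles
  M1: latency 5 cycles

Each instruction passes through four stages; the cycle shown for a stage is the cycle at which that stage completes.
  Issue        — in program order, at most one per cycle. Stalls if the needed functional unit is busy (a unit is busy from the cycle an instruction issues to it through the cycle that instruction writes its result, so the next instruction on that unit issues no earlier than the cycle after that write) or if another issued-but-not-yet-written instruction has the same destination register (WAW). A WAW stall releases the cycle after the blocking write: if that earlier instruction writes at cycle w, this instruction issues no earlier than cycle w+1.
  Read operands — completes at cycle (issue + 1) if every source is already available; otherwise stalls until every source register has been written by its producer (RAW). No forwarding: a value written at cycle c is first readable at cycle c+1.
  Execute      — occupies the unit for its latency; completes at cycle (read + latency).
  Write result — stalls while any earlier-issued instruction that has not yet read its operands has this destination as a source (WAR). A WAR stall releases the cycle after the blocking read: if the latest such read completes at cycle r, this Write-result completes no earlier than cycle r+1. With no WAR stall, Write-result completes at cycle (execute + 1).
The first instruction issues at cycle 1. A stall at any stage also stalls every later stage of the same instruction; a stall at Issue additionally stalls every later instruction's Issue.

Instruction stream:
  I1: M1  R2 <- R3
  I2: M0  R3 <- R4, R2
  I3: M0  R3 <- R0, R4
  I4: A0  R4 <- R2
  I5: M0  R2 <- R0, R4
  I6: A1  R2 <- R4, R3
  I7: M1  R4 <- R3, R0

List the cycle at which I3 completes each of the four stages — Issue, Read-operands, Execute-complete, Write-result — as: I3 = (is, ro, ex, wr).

I3 = (16, 17, 22, 23)

cycle 1: issue I1 (M1)
cycle 2: I1 read-ops, issue I2 (M0)
cycle 7: I1 finished on M1
cycle 8: I1→R2
cycle 9: I2 read-ops
cycle 14: I2 finished on M0
cycle 15: I2→R3
cycle 16: issue I3 (M0)
cycle 17: I3 read-ops, issue I4 (A0)
cycle 18: I4 read-ops
cycle 19: I4 finished on A0
cycle 20: I4→R4
cycle 22: I3 finished on M0
cycle 23: I3→R3
cycle 24: issue I5 (M0)
cycle 25: I5 read-ops
cycle 30: I5 finished on M0
cycle 31: I5→R2
cycle 32: issue I6 (A1)
cycle 33: I6 read-ops, issue I7 (M1)
cycle 34: I7 read-ops
cycle 35: I6 finished on A1
cycle 36: I6→R2
cycle 39: I7 finished on M1
cycle 40: I7→R4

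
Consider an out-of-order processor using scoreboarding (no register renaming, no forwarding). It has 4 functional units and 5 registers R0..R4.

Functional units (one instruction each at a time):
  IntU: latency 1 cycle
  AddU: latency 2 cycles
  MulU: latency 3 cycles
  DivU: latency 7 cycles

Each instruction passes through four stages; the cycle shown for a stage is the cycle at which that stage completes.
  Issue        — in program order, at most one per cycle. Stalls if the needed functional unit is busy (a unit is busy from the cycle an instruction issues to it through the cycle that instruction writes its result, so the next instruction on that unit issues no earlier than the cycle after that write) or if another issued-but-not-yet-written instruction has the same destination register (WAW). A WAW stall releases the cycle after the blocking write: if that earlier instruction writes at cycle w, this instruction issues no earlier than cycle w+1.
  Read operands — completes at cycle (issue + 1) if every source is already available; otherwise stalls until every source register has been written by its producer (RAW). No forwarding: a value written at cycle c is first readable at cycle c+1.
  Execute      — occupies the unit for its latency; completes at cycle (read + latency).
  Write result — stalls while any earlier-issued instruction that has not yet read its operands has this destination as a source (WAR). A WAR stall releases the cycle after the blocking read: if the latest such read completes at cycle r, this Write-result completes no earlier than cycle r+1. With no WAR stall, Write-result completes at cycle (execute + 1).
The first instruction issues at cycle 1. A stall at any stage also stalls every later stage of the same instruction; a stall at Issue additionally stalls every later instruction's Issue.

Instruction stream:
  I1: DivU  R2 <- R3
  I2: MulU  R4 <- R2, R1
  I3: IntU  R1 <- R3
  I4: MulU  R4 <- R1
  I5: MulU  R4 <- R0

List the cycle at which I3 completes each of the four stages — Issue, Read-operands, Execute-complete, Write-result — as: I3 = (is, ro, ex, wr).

1) issue 1, read 2, done 9, write 10
2) issue 2, read 11, done 14, write 15  <RAW R2: wait I1 write@10>
3) issue 3, read 4, done 5, write 12  <WAR R1: wait I2 read@11>
4) issue 16, read 17, done 20, write 21  <struct: MulU busy until I2 writes@15>
5) issue 22, read 23, done 26, write 27  <struct: MulU busy until I4 writes@21>

I3 = (3, 4, 5, 12)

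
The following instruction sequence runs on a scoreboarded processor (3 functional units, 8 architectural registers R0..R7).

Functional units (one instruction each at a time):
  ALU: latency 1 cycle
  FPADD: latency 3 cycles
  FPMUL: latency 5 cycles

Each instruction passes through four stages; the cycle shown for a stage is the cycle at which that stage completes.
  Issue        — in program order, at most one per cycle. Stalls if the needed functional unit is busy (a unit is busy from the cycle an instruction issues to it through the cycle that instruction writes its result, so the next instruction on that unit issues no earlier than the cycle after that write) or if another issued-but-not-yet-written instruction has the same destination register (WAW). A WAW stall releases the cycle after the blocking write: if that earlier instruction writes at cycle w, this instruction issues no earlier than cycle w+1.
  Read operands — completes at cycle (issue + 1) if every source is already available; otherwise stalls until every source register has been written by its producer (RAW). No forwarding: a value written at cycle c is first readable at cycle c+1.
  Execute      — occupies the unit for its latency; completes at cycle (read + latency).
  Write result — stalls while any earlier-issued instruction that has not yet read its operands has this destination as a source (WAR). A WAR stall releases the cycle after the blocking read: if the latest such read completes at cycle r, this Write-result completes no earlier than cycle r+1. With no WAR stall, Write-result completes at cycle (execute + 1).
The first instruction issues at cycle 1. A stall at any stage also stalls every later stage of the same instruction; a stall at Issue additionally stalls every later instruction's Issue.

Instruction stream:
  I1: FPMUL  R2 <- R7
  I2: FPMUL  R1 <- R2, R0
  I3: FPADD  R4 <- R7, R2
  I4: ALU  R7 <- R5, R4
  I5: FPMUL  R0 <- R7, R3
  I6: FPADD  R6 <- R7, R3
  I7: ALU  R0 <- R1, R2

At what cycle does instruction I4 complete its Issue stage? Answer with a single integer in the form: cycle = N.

cycle = 11

1) issue 1, read 2, done 7, write 8
2) issue 9, read 10, done 15, write 16  <struct: FPMUL busy until I1 writes@8>
3) issue 10, read 11, done 14, write 15
4) issue 11, read 16, done 17, write 18  <RAW R4: wait I3 write@15>
5) issue 17, read 19, done 24, write 25  <struct: FPMUL busy until I2 writes@16 / RAW R7: wait I4 write@18>
6) issue 18, read 19, done 22, write 23
7) issue 26, read 27, done 28, write 29  <WAW R0: wait I5 write@25>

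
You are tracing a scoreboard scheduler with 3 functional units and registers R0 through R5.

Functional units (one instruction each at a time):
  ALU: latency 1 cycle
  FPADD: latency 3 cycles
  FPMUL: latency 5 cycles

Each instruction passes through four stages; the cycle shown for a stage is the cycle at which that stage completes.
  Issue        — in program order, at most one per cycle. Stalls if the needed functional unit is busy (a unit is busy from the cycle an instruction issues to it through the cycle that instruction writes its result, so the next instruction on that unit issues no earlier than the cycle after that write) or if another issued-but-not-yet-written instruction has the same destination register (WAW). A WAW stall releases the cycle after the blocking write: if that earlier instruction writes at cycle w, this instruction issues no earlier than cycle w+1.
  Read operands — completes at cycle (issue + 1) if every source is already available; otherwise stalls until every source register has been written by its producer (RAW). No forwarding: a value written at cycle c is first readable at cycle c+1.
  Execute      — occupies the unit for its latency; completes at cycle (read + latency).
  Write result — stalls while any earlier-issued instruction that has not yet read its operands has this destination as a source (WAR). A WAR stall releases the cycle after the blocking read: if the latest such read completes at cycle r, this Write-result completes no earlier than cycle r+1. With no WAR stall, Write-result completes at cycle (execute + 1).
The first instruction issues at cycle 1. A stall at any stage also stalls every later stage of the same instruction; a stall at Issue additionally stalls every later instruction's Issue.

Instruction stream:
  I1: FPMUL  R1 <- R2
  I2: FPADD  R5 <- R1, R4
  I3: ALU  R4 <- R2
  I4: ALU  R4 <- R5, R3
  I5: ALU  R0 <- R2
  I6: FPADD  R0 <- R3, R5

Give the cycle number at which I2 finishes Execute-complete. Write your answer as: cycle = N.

I1 -> (1, 2, 7, 8)
I2 -> (2, 9, 12, 13)  // RAW R1: wait I1 write@8
I3 -> (3, 4, 5, 10)  // WAR R4: wait I2 read@9
I4 -> (11, 14, 15, 16)  // struct: ALU busy until I3 writes@10, RAW R5: wait I2 write@13
I5 -> (17, 18, 19, 20)  // struct: ALU busy until I4 writes@16
I6 -> (21, 22, 25, 26)  // WAW R0: wait I5 write@20

cycle = 12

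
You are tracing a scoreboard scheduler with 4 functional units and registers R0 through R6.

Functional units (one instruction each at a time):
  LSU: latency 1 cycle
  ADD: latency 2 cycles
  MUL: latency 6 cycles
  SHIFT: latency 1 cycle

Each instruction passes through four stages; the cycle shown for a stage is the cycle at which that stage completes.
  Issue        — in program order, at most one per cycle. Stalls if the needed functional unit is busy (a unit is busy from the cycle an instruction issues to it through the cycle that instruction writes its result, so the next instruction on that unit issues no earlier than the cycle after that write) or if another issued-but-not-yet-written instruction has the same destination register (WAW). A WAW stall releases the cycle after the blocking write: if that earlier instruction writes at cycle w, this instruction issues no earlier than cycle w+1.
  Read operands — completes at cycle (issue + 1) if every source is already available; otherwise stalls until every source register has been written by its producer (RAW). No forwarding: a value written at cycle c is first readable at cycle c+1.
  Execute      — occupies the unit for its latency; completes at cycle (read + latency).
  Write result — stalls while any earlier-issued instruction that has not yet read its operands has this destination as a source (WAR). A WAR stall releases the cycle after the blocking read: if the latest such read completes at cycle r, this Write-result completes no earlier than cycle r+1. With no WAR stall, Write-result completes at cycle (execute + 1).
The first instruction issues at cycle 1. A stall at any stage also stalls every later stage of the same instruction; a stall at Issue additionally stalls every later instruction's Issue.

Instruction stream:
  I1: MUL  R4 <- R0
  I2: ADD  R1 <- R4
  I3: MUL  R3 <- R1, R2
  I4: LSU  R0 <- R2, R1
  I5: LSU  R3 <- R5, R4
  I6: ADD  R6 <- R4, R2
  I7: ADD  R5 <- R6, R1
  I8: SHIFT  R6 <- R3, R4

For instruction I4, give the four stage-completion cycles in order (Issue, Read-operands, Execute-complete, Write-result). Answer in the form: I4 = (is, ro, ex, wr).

t=1  I1→MUL
t=2  I1 RO · I2→ADD
t=8  I1 EX
t=9  I1 WR R4
t=10  I2 RO · I3→MUL
t=11  I4→LSU
t=12  I2 EX
t=13  I2 WR R1
t=14  I3 RO · I4 RO
t=15  I4 EX
t=16  I4 WR R0
t=20  I3 EX
t=21  I3 WR R3
t=22  I5→LSU
t=23  I5 RO · I6→ADD
t=24  I5 EX · I6 RO
t=25  I5 WR R3
t=26  I6 EX
t=27  I6 WR R6
t=28  I7→ADD
t=29  I7 RO · I8→SHIFT
t=30  I8 RO
t=31  I7 EX · I8 EX
t=32  I7 WR R5 · I8 WR R6

I4 = (11, 14, 15, 16)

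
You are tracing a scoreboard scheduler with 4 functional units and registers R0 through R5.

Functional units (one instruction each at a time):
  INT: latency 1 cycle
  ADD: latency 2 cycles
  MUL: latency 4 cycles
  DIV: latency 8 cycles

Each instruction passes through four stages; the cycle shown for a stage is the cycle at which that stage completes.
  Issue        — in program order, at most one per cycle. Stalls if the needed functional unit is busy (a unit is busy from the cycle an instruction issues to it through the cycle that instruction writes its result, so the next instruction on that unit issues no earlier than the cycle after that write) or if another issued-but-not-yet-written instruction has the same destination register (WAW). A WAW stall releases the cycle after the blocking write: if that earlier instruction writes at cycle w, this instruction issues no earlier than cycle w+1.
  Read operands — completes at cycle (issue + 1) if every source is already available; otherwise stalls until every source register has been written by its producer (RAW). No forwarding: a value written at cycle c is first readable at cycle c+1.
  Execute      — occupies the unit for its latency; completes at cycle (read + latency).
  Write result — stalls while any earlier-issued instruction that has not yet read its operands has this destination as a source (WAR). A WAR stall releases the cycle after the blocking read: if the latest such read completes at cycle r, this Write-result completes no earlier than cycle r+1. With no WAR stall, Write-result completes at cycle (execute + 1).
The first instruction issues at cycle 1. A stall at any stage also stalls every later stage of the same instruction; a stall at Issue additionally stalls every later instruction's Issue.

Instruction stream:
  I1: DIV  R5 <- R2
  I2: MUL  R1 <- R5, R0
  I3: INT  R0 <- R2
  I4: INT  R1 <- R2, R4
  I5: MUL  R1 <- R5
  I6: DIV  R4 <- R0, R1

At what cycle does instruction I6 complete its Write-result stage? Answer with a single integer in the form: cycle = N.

cycle = 38

cycle 1: I1→DIV
cycle 2: I1 RO, I2→MUL
cycle 3: I3→INT
cycle 4: I3 RO
cycle 5: I3 EX
cycle 10: I1 EX
cycle 11: I1 WR R5
cycle 12: I2 RO
cycle 13: I3 WR R0
cycle 16: I2 EX
cycle 17: I2 WR R1
cycle 18: I4→INT
cycle 19: I4 RO
cycle 20: I4 EX
cycle 21: I4 WR R1
cycle 22: I5→MUL
cycle 23: I5 RO, I6→DIV
cycle 27: I5 EX
cycle 28: I5 WR R1
cycle 29: I6 RO
cycle 37: I6 EX
cycle 38: I6 WR R4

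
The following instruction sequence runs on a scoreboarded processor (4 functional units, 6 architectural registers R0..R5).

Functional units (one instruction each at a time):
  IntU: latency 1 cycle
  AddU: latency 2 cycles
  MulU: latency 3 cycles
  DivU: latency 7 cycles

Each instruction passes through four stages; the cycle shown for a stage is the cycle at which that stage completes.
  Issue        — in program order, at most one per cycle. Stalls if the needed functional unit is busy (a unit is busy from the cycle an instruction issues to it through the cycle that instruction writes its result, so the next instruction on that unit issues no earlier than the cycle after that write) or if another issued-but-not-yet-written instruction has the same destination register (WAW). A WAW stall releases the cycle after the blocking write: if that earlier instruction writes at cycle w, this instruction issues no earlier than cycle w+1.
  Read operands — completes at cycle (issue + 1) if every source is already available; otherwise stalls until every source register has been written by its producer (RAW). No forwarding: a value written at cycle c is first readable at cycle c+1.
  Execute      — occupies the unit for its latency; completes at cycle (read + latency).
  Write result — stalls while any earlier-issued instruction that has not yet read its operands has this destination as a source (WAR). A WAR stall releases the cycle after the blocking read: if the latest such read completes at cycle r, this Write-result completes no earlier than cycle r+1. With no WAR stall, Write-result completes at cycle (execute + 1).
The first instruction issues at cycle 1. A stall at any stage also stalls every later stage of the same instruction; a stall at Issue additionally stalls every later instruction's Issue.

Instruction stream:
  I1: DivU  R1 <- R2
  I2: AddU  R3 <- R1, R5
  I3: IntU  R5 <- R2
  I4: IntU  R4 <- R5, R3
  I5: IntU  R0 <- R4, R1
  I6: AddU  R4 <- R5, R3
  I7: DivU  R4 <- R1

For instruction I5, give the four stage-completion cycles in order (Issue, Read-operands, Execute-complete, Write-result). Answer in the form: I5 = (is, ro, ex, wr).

I5 = (18, 19, 20, 21)

t=1  I1 issues→DivU
t=2  I1 reads, I2 issues→AddU
t=3  I3 issues→IntU
t=4  I3 reads
t=5  I3 exec-done
t=9  I1 exec-done
t=10  I1 writes R1
t=11  I2 reads
t=12  I3 writes R5
t=13  I2 exec-done, I4 issues→IntU
t=14  I2 writes R3
t=15  I4 reads
t=16  I4 exec-done
t=17  I4 writes R4
t=18  I5 issues→IntU
t=19  I5 reads, I6 issues→AddU
t=20  I5 exec-done, I6 reads
t=21  I5 writes R0
t=22  I6 exec-done
t=23  I6 writes R4
t=24  I7 issues→DivU
t=25  I7 reads
t=32  I7 exec-done
t=33  I7 writes R4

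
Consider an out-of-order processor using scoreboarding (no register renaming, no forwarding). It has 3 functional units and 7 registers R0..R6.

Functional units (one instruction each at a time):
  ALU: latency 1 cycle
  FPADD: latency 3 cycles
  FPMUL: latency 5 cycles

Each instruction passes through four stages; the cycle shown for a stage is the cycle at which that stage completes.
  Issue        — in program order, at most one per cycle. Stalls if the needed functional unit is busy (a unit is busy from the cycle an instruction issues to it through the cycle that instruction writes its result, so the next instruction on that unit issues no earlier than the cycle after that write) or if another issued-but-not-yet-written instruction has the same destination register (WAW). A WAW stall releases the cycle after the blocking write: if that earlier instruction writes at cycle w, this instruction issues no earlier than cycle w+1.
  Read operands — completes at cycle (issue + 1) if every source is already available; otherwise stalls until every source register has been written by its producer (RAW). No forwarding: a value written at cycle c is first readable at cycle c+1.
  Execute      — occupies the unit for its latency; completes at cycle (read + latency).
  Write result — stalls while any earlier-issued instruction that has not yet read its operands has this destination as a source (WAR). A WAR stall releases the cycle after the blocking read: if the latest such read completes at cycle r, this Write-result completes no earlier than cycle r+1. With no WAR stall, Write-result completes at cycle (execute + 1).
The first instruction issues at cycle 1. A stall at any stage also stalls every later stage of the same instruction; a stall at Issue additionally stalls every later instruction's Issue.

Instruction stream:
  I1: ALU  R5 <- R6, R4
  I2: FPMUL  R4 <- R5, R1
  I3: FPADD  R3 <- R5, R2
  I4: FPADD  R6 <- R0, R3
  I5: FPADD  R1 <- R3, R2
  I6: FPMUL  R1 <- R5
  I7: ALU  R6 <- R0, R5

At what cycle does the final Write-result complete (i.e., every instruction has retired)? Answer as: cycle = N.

  I1 | 1 | 2 | 3 | 4
  I2 | 2 | 5 | 10 | 11   RAW R5: wait I1 write@4
  I3 | 3 | 5 | 8 | 9   RAW R5: wait I1 write@4
  I4 | 10 | 11 | 14 | 15   struct: FPADD busy until I3 writes@9
  I5 | 16 | 17 | 20 | 21   struct: FPADD busy until I4 writes@15
  I6 | 22 | 23 | 28 | 29   WAW R1: wait I5 write@21
  I7 | 23 | 24 | 25 | 26

cycle = 29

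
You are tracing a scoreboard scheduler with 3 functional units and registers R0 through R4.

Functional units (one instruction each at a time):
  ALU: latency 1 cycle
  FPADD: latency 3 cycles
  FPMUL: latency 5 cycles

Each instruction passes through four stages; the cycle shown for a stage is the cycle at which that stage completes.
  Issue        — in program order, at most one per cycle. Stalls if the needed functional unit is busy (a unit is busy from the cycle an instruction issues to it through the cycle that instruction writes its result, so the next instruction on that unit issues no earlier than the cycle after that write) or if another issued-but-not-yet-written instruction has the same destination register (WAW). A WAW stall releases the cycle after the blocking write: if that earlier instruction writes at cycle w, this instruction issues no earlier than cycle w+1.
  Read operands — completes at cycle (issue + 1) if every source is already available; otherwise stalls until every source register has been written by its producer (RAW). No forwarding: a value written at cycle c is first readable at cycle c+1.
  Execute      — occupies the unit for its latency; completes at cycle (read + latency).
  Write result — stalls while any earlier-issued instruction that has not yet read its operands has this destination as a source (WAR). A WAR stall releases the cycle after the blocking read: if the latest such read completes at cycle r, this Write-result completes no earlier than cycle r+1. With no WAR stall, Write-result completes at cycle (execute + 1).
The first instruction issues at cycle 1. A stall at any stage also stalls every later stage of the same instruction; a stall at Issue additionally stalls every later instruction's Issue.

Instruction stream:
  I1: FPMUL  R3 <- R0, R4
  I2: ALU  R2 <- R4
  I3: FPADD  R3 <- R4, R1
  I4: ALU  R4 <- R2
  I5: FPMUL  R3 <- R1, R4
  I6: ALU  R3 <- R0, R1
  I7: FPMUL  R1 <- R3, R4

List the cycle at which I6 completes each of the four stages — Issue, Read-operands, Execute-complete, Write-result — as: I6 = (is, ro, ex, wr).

[1] issue I1 (FPMUL)
[2] I1 read-ops, issue I2 (ALU)
[3] I2 read-ops
[4] I2 finished on ALU
[5] I2→R2
[7] I1 finished on FPMUL
[8] I1→R3
[9] issue I3 (FPADD)
[10] I3 read-ops, issue I4 (ALU)
[11] I4 read-ops
[12] I4 finished on ALU
[13] I3 finished on FPADD, I4→R4
[14] I3→R3
[15] issue I5 (FPMUL)
[16] I5 read-ops
[21] I5 finished on FPMUL
[22] I5→R3
[23] issue I6 (ALU)
[24] I6 read-ops, issue I7 (FPMUL)
[25] I6 finished on ALU
[26] I6→R3
[27] I7 read-ops
[32] I7 finished on FPMUL
[33] I7→R1

I6 = (23, 24, 25, 26)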